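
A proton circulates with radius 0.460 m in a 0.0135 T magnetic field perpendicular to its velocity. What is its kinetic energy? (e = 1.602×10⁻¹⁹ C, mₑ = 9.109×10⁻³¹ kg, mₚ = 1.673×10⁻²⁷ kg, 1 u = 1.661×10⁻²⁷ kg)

v = |q|Br/m, then KE = ½mv² = (qBr)²/(2m).
v = (1.602×10⁻¹⁹)(0.0135)(0.460)/1.673×10⁻²⁷ ≈ 5.946×10⁵ m/s.
KE = ½(1.673×10⁻²⁷)(5.946×10⁵)² ≈ 2.96×10⁻¹⁶ J = 1850 eV.

KE ≈ 1850 eV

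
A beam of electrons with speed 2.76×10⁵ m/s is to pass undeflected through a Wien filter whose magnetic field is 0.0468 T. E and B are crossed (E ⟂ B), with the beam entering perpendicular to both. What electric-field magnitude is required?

E = 1.29×10⁴ V/m

For straight-line motion qE = qvB, so E = vB.
E = 2.76×10⁵ × 0.0468 = 1.29×10⁴ V/m.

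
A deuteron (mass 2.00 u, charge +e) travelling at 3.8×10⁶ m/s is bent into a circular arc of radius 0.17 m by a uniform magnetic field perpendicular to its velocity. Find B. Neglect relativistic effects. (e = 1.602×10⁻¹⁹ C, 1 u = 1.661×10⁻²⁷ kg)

B ≈ 0.46 T

From |q|vB = mv²/r, B = mv/(|q|r).
B = (3.322×10⁻²⁷)(3.8×10⁶)/((1.602×10⁻¹⁹)(0.17)) ≈ 0.46 T.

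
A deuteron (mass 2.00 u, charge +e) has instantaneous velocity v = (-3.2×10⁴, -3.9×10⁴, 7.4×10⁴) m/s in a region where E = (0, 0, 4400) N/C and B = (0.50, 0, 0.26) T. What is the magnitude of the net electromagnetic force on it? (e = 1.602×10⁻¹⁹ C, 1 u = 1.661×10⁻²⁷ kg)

v×B = (-1.01×10⁴, 4.53×10⁴, 1.95×10⁴) N/C.
E + v×B = (-1.01×10⁴, 4.53×10⁴, 2.39×10⁴) N/C.
F = q(E + v×B) = (1.602×10⁻¹⁹ C)·(-1.01×10⁴, 4.53×10⁴, 2.39×10⁴) = (-1.62×10⁻¹⁵, 7.26×10⁻¹⁵, 3.83×10⁻¹⁵) N.
|F| = 8.37×10⁻¹⁵ N.

|F| ≈ 8.37×10⁻¹⁵ N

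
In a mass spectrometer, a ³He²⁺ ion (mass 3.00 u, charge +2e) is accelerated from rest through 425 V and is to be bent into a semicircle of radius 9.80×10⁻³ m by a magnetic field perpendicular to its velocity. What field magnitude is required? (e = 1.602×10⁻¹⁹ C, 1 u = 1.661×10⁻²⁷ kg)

B ≈ 0.371 T

v = √(2|q|V/m) = √(2·3.204×10⁻¹⁹·425/4.983×10⁻²⁷) ≈ 2.338×10⁵ m/s.
B = mv/(|q|r) = (4.983×10⁻²⁷)(2.338×10⁵)/((3.204×10⁻¹⁹)(9.80×10⁻³)) ≈ 0.371 T.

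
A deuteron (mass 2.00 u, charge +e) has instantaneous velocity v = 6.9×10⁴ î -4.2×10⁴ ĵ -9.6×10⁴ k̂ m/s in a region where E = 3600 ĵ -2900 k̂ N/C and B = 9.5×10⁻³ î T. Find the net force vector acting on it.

F ≈ (0, 4.31×10⁻¹⁶, -4.01×10⁻¹⁶) N

v×B = (0, -912, 399) N/C.
E + v×B = (0, 2690, -2500) N/C.
F = q(E + v×B) = (1.602×10⁻¹⁹ C)·(0, 2690, -2500) = (0, 4.31×10⁻¹⁶, -4.01×10⁻¹⁶) N.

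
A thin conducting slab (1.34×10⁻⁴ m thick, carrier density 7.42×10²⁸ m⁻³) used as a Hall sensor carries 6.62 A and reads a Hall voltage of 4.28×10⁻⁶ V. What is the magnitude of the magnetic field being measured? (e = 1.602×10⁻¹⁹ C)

From V_H = IB/(n e t), B = V_H n e t / I.
B = (4.28×10⁻⁶)(7.42×10²⁸)(1.602×10⁻¹⁹)(1.34×10⁻⁴)/6.62 ≈ 1.03 T.

B ≈ 1.03 T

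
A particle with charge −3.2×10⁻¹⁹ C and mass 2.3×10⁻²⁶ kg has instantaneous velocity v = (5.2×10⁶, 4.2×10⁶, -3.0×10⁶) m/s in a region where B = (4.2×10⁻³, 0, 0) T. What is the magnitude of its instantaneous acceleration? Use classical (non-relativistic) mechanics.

|a| ≈ 3.02×10¹¹ m/s²

v×B = (0, -1.26×10⁴, -1.76×10⁴) N/C.
F = q v×B = (−3.2×10⁻¹⁹ C)·(0, -1.26×10⁴, -1.76×10⁴) = (0, 4.03×10⁻¹⁵, 5.64×10⁻¹⁵) N.
|a| = |F|/m = 6.937×10⁻¹⁵/2.3×10⁻²⁶ ≈ 3.02×10¹¹ m/s².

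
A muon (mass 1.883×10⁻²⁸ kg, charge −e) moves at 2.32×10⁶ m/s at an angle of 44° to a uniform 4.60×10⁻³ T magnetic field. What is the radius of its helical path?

v⊥ = v sinθ = 2.32×10⁶·sin44° ≈ 1.612×10⁶ m/s.
r = m v⊥/(|q|B) = (1.883×10⁻²⁸)(1.612×10⁶)/((1.602×10⁻¹⁹)(4.60×10⁻³)) ≈ 0.412 m.

r ≈ 0.412 m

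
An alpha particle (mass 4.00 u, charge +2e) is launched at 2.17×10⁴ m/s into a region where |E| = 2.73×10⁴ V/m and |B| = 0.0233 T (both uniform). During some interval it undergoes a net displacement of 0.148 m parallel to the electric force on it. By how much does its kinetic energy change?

The magnetic force is always ⟂ v and does no work; only the electric force changes KE.
ΔKE = F_E · d = |q|E d = (3.204×10⁻¹⁹)(2.73×10⁴)(0.148) ≈ 1.29×10⁻¹⁵ J.

ΔKE ≈ 1.29×10⁻¹⁵ J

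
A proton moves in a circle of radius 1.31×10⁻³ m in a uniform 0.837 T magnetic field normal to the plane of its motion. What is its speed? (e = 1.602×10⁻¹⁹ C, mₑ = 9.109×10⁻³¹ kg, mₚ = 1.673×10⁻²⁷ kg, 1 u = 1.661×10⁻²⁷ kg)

From |q|vB = mv²/r, v = |q|Br/m.
v = (1.602×10⁻¹⁹)(0.837)(1.31×10⁻³)/1.673×10⁻²⁷ ≈ 1.05×10⁵ m/s.

v ≈ 1.05×10⁵ m/s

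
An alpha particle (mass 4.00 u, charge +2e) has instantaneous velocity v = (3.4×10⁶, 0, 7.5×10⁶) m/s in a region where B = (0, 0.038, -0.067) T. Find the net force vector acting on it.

v×B = (-2.85×10⁵, 2.28×10⁵, 1.29×10⁵) N/C.
F = q v×B = (3.204×10⁻¹⁹ C)·(-2.85×10⁵, 2.28×10⁵, 1.29×10⁵) = (-9.13×10⁻¹⁴, 7.30×10⁻¹⁴, 4.14×10⁻¹⁴) N.

F ≈ (-9.13×10⁻¹⁴, 7.30×10⁻¹⁴, 4.14×10⁻¹⁴) N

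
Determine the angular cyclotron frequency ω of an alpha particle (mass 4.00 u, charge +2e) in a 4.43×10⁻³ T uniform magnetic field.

ω = |q|B/m.
ω = (3.204×10⁻¹⁹)(4.43×10⁻³)/6.644×10⁻²⁷ ≈ 2.14×10⁵ rad/s.

ω ≈ 2.14×10⁵ rad/s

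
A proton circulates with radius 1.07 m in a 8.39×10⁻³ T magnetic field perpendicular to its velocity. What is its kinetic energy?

v = |q|Br/m, then KE = ½mv² = (qBr)²/(2m).
v = (1.602×10⁻¹⁹)(8.39×10⁻³)(1.07)/1.673×10⁻²⁷ ≈ 8.596×10⁵ m/s.
KE = ½(1.673×10⁻²⁷)(8.596×10⁵)² ≈ 6.18×10⁻¹⁶ J = 3860 eV.

KE ≈ 3860 eV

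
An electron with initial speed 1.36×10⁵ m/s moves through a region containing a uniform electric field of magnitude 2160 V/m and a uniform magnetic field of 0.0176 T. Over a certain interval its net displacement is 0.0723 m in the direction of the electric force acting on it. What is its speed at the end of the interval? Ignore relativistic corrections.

B does no work; ΔKE = |q|E d.
½mv_f² = ½mv₀² + |q|Ed = ½(9.109×10⁻³¹)(1.36×10⁵)² + (1.602×10⁻¹⁹)(2160)(0.0723) ≈ 8.424×10⁻²¹ J + 2.502×10⁻¹⁷ J ≈ 2.503×10⁻¹⁷ J.
v_f = √(2·2.503×10⁻¹⁷/9.109×10⁻³¹) ≈ 7.41×10⁶ m/s.

v_f ≈ 7.41×10⁶ m/s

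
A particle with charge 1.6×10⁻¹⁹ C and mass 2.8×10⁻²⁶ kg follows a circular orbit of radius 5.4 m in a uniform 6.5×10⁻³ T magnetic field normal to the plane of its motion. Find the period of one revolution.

The cyclotron period depends only on m, q, B: T = 2πm/(|q|B).
T = 2π(2.8×10⁻²⁶)/((1.6×10⁻¹⁹)(6.5×10⁻³)) ≈ 1.7×10⁻⁴ s.

T ≈ 1.7×10⁻⁴ s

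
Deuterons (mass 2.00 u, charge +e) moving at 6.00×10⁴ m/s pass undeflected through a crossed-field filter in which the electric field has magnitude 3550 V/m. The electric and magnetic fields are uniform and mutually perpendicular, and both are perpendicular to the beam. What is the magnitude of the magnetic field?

Balance of forces in the selector: qE = qvB ⇒ B = E/v.
B = 3550/6.00×10⁴ = 0.0592 T.

B = 0.0592 T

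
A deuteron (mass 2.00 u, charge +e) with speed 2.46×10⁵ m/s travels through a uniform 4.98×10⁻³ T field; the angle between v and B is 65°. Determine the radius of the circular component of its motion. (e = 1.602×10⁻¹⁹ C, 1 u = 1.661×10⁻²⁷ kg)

r ≈ 0.928 m

v⊥ = v sinθ = 2.46×10⁵·sin65° ≈ 2.230×10⁵ m/s.
r = m v⊥/(|q|B) = (3.322×10⁻²⁷)(2.230×10⁵)/((1.602×10⁻¹⁹)(4.98×10⁻³)) ≈ 0.928 m.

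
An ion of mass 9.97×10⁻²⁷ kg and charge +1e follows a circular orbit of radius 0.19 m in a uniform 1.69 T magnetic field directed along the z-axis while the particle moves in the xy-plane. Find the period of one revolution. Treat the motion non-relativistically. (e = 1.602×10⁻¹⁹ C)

T ≈ 2.31×10⁻⁷ s

The cyclotron period depends only on m, q, B: T = 2πm/(|q|B).
T = 2π(9.97×10⁻²⁷)/((1.602×10⁻¹⁹)(1.69)) ≈ 2.31×10⁻⁷ s.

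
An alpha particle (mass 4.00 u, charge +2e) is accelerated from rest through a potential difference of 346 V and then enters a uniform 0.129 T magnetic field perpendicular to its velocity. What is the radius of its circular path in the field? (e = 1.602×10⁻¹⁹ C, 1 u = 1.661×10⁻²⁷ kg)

Acceleration: |q|V = ½mv² ⇒ v = √(2|q|V/m) = √(2·3.204×10⁻¹⁹·346/6.644×10⁻²⁷) ≈ 1.827×10⁵ m/s.
In the field: r = mv/(|q|B) = (6.644×10⁻²⁷)(1.827×10⁵)/((3.204×10⁻¹⁹)(0.129)) ≈ 0.0294 m.

r ≈ 0.0294 m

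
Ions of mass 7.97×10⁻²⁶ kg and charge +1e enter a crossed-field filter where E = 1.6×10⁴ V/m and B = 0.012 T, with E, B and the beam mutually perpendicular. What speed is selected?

v = 1.3×10⁶ m/s

For undeflected motion the electric and magnetic forces balance: qE = qvB.
v = E/B = 1.6×10⁴/0.012 = 1.3×10⁶ m/s.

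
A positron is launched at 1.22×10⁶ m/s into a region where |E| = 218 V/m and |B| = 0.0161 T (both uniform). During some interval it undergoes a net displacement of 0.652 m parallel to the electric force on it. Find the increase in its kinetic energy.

ΔKE ≈ 2.28×10⁻¹⁷ J

The magnetic force is always ⟂ v and does no work; only the electric force changes KE.
ΔKE = F_E · d = |q|E d = (1.602×10⁻¹⁹)(218)(0.652) ≈ 2.28×10⁻¹⁷ J.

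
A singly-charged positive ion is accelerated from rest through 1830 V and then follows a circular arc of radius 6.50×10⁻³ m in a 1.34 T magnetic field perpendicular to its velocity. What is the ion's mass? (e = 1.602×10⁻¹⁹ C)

m ≈ 3.32×10⁻²⁷ kg

Combine |q|V = ½mv² and r = mv/(|q|B): eliminate v to get m = qB²r²/(2V).
m = (1.602×10⁻¹⁹)(1.34)²(6.50×10⁻³)²/(2·1830) ≈ 3.32×10⁻²⁷ kg.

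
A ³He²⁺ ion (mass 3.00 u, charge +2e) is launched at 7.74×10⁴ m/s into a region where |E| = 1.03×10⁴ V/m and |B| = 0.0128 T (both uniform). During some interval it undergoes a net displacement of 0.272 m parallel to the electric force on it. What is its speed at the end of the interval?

v_f ≈ 6.05×10⁵ m/s

B does no work; ΔKE = |q|E d.
½mv_f² = ½mv₀² + |q|Ed = ½(4.983×10⁻²⁷)(7.74×10⁴)² + (3.204×10⁻¹⁹)(1.03×10⁴)(0.272) ≈ 1.493×10⁻¹⁷ J + 8.976×10⁻¹⁶ J ≈ 9.126×10⁻¹⁶ J.
v_f = √(2·9.126×10⁻¹⁶/4.983×10⁻²⁷) ≈ 6.05×10⁵ m/s.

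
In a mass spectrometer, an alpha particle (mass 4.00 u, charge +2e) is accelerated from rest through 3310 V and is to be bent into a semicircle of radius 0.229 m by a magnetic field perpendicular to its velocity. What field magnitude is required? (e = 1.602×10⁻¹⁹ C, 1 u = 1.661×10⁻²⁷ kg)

B ≈ 0.0512 T

v = √(2|q|V/m) = √(2·3.204×10⁻¹⁹·3310/6.644×10⁻²⁷) ≈ 5.650×10⁵ m/s.
B = mv/(|q|r) = (6.644×10⁻²⁷)(5.650×10⁵)/((3.204×10⁻¹⁹)(0.229)) ≈ 0.0512 T.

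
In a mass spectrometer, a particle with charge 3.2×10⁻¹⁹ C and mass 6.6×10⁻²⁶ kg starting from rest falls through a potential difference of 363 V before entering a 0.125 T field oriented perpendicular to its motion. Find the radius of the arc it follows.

Acceleration: |q|V = ½mv² ⇒ v = √(2|q|V/m) = √(2·3.2×10⁻¹⁹·363/6.6×10⁻²⁶) ≈ 5.933×10⁴ m/s.
In the field: r = mv/(|q|B) = (6.6×10⁻²⁶)(5.933×10⁴)/((3.2×10⁻¹⁹)(0.125)) ≈ 0.0979 m.

r ≈ 0.0979 m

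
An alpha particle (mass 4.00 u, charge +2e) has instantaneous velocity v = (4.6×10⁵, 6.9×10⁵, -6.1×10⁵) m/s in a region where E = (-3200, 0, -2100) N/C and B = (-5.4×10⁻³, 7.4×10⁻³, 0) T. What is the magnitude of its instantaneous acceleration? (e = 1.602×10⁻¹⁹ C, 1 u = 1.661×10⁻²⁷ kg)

v×B = (4510, 3290, 7130) N/C.
E + v×B = (1310, 3290, 5030) N/C.
F = q(E + v×B) = (3.204×10⁻¹⁹ C)·(1310, 3290, 5030) = (4.21×10⁻¹⁶, 1.06×10⁻¹⁵, 1.61×10⁻¹⁵) N.
|a| = |F|/m = 1.972×10⁻¹⁵/6.644×10⁻²⁷ ≈ 2.97×10¹¹ m/s².

|a| ≈ 2.97×10¹¹ m/s²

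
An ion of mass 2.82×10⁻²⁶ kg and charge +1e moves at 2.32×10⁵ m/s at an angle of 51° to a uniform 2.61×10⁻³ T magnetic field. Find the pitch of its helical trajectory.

v∥ = v cosθ = 2.32×10⁵·cos51° ≈ 1.460×10⁵ m/s.
T = 2πm/(|q|B) = 2π(2.82×10⁻²⁶)/((1.602×10⁻¹⁹)(2.61×10⁻³)) ≈ 4.238×10⁻⁴ s.
pitch = v∥ T = (1.460×10⁵)(4.238×10⁻⁴) ≈ 61.9 m.

p ≈ 61.9 m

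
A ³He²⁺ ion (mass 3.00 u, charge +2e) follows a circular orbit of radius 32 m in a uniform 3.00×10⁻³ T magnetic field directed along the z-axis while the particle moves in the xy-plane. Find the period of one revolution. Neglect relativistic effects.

T ≈ 3.26×10⁻⁵ s

The cyclotron period depends only on m, q, B: T = 2πm/(|q|B).
T = 2π(4.983×10⁻²⁷)/((3.204×10⁻¹⁹)(3.00×10⁻³)) ≈ 3.26×10⁻⁵ s.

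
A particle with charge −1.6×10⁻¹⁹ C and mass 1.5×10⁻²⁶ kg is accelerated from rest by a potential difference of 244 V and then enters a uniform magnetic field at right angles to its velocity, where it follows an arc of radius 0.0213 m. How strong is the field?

v = √(2|q|V/m) = √(2·1.6×10⁻¹⁹·244/1.5×10⁻²⁶) ≈ 7.215×10⁴ m/s.
B = mv/(|q|r) = (1.5×10⁻²⁶)(7.215×10⁴)/((1.6×10⁻¹⁹)(0.0213)) ≈ 0.318 T.

B ≈ 0.318 T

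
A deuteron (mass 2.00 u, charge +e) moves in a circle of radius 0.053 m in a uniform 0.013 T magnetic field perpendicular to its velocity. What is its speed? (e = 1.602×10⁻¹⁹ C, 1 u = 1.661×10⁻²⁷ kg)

v ≈ 3.3×10⁴ m/s

From |q|vB = mv²/r, v = |q|Br/m.
v = (1.602×10⁻¹⁹)(0.013)(0.053)/3.322×10⁻²⁷ ≈ 3.3×10⁴ m/s.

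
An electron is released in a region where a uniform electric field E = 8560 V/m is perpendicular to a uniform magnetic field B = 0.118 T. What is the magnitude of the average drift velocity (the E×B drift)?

v_d ≈ 7.25×10⁴ m/s

The steady drift has the magnetic force balancing the electric force, so v_d = E/B.
v_d = 8560/0.118 = 7.25×10⁴ m/s.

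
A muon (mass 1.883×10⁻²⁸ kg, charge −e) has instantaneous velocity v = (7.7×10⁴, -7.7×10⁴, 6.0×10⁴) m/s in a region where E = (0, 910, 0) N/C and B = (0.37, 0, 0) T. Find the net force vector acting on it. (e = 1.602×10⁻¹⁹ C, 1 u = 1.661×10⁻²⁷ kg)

v×B = (0, 2.22×10⁴, 2.85×10⁴) N/C.
E + v×B = (0, 2.31×10⁴, 2.85×10⁴) N/C.
F = q(E + v×B) = (−1.602×10⁻¹⁹ C)·(0, 2.31×10⁴, 2.85×10⁴) = (0, -3.70×10⁻¹⁵, -4.56×10⁻¹⁵) N.

F ≈ (0, -3.70×10⁻¹⁵, -4.56×10⁻¹⁵) N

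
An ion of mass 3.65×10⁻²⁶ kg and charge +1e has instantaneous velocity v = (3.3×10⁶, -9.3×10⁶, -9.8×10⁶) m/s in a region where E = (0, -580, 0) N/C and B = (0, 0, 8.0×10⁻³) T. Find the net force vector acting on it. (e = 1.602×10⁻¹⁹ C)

F ≈ (-1.19×10⁻¹⁴, -4.32×10⁻¹⁵, 0) N

v×B = (-7.44×10⁴, -2.64×10⁴, 0) N/C.
E + v×B = (-7.44×10⁴, -2.70×10⁴, 0) N/C.
F = q(E + v×B) = (1.602×10⁻¹⁹ C)·(-7.44×10⁴, -2.70×10⁴, 0) = (-1.19×10⁻¹⁴, -4.32×10⁻¹⁵, 0) N.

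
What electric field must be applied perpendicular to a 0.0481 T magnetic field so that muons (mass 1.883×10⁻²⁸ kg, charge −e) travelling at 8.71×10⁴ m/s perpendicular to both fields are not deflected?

For straight-line motion qE = qvB, so E = vB.
E = 8.71×10⁴ × 0.0481 = 4190 V/m.

E = 4190 V/m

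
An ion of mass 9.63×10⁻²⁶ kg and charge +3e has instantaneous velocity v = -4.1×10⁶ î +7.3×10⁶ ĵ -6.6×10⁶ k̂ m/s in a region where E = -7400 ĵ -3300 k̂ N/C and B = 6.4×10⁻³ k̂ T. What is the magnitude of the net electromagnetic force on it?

v×B = (4.67×10⁴, 2.62×10⁴, 0) N/C.
E + v×B = (4.67×10⁴, 1.88×10⁴, -3300) N/C.
F = q(E + v×B) = (4.806×10⁻¹⁹ C)·(4.67×10⁴, 1.88×10⁴, -3300) = (2.25×10⁻¹⁴, 9.05×10⁻¹⁵, -1.59×10⁻¹⁵) N.
|F| = 2.43×10⁻¹⁴ N.

|F| ≈ 2.43×10⁻¹⁴ N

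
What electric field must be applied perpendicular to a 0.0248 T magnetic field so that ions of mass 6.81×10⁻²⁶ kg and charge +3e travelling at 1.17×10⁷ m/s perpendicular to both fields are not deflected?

E = 2.90×10⁵ V/m

For straight-line motion qE = qvB, so E = vB.
E = 1.17×10⁷ × 0.0248 = 2.90×10⁵ V/m.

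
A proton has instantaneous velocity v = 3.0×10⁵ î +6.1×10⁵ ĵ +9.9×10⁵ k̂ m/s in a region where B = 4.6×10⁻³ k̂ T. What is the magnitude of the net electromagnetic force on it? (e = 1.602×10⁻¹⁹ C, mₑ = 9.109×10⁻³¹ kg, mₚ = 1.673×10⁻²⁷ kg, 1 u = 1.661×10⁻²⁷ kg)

v×B = (2810, -1380, 0) N/C.
F = q v×B = (1.602×10⁻¹⁹ C)·(2810, -1380, 0) = (4.50×10⁻¹⁶, -2.21×10⁻¹⁶, 0) N.
|F| = 5.01×10⁻¹⁶ N.

|F| ≈ 5.01×10⁻¹⁶ N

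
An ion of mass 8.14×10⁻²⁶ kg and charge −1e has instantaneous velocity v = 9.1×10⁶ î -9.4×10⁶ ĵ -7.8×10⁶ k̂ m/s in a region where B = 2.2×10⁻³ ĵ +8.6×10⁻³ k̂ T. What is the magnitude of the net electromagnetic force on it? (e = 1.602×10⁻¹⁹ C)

|F| ≈ 1.65×10⁻¹⁴ N

v×B = (-6.37×10⁴, -7.83×10⁴, 2.00×10⁴) N/C.
F = q v×B = (−1.602×10⁻¹⁹ C)·(-6.37×10⁴, -7.83×10⁴, 2.00×10⁴) = (1.02×10⁻¹⁴, 1.25×10⁻¹⁴, -3.21×10⁻¹⁵) N.
|F| = 1.65×10⁻¹⁴ N.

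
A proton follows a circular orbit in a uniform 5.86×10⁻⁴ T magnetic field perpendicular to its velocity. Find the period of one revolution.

The cyclotron period depends only on m, q, B: T = 2πm/(|q|B).
T = 2π(1.673×10⁻²⁷)/((1.602×10⁻¹⁹)(5.86×10⁻⁴)) ≈ 1.12×10⁻⁴ s.

T ≈ 1.12×10⁻⁴ s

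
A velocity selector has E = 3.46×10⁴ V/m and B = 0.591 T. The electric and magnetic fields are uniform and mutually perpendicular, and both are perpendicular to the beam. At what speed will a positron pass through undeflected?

Zero net Lorentz force requires |qE| = |q v×B|, i.e. E = vB.
v = E/B = 3.46×10⁴/0.591 = 5.85×10⁴ m/s.

v = 5.85×10⁴ m/s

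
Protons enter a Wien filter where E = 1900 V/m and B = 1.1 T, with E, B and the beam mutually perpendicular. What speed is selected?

v = 1700 m/s

Zero net Lorentz force requires |qE| = |q v×B|, i.e. E = vB.
v = E/B = 1900/1.1 = 1700 m/s.
The result is independent of the particle's charge and mass.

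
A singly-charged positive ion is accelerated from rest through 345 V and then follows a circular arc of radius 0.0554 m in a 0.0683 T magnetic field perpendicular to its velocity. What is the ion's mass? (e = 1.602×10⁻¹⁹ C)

Combine |q|V = ½mv² and r = mv/(|q|B): eliminate v to get m = qB²r²/(2V).
m = (1.602×10⁻¹⁹)(0.0683)²(0.0554)²/(2·345) ≈ 3.32×10⁻²⁷ kg.

m ≈ 3.32×10⁻²⁷ kg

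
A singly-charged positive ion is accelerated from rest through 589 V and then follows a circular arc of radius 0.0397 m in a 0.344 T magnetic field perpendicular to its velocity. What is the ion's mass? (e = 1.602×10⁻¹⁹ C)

Combine |q|V = ½mv² and r = mv/(|q|B): eliminate v to get m = qB²r²/(2V).
m = (1.602×10⁻¹⁹)(0.344)²(0.0397)²/(2·589) ≈ 2.54×10⁻²⁶ kg.

m ≈ 2.54×10⁻²⁶ kg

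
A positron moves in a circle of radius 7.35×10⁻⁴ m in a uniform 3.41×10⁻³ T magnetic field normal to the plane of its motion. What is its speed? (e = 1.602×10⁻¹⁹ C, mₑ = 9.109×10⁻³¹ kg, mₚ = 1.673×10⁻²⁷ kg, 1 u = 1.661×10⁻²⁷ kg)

From |q|vB = mv²/r, v = |q|Br/m.
v = (1.602×10⁻¹⁹)(3.41×10⁻³)(7.35×10⁻⁴)/9.109×10⁻³¹ ≈ 4.41×10⁵ m/s.

v ≈ 4.41×10⁵ m/s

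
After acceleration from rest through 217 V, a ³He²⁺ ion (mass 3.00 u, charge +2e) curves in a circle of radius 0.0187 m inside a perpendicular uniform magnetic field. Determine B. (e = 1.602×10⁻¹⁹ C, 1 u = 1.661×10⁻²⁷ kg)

v = √(2|q|V/m) = √(2·3.204×10⁻¹⁹·217/4.983×10⁻²⁷) ≈ 1.670×10⁵ m/s.
B = mv/(|q|r) = (4.983×10⁻²⁷)(1.670×10⁵)/((3.204×10⁻¹⁹)(0.0187)) ≈ 0.139 T.

B ≈ 0.139 T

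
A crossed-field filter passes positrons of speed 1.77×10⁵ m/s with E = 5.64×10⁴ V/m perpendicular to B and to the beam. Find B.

B = 0.319 T

Balance of forces in the selector: qE = qvB ⇒ B = E/v.
B = 5.64×10⁴/1.77×10⁵ = 0.319 T.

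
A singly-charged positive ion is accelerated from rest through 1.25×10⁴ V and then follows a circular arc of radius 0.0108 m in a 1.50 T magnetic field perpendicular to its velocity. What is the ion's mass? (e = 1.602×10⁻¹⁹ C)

m ≈ 1.68×10⁻²⁷ kg

Combine |q|V = ½mv² and r = mv/(|q|B): eliminate v to get m = qB²r²/(2V).
m = (1.602×10⁻¹⁹)(1.50)²(0.0108)²/(2·1.25×10⁴) ≈ 1.68×10⁻²⁷ kg.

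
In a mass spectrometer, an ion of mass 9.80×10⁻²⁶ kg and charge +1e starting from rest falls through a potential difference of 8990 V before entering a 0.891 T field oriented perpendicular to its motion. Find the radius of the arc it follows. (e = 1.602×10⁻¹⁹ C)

r ≈ 0.118 m

Acceleration: |q|V = ½mv² ⇒ v = √(2|q|V/m) = √(2·1.602×10⁻¹⁹·8990/9.80×10⁻²⁶) ≈ 1.714×10⁵ m/s.
In the field: r = mv/(|q|B) = (9.80×10⁻²⁶)(1.714×10⁵)/((1.602×10⁻¹⁹)(0.891)) ≈ 0.118 m.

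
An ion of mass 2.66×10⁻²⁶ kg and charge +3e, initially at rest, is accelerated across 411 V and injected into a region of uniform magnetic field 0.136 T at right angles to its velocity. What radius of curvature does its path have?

Acceleration: |q|V = ½mv² ⇒ v = √(2|q|V/m) = √(2·4.806×10⁻¹⁹·411/2.66×10⁻²⁶) ≈ 1.219×10⁵ m/s.
In the field: r = mv/(|q|B) = (2.66×10⁻²⁶)(1.219×10⁵)/((4.806×10⁻¹⁹)(0.136)) ≈ 0.0496 m.

r ≈ 0.0496 m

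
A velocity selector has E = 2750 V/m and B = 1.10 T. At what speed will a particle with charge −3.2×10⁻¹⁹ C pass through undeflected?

v = 2500 m/s

Zero net Lorentz force requires |qE| = |q v×B|, i.e. E = vB.
v = E/B = 2750/1.10 = 2500 m/s.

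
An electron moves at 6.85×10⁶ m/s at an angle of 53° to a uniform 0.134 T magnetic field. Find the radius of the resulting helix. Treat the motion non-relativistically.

v⊥ = v sinθ = 6.85×10⁶·sin53° ≈ 5.471×10⁶ m/s.
r = m v⊥/(|q|B) = (9.109×10⁻³¹)(5.471×10⁶)/((1.602×10⁻¹⁹)(0.134)) ≈ 2.32×10⁻⁴ m.

r ≈ 2.32×10⁻⁴ m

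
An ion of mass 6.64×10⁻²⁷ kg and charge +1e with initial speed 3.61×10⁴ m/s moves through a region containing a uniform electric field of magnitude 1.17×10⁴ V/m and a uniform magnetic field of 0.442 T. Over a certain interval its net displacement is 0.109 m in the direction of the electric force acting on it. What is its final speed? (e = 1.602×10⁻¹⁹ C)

v_f ≈ 2.51×10⁵ m/s

B does no work; ΔKE = |q|E d.
½mv_f² = ½mv₀² + |q|Ed = ½(6.64×10⁻²⁷)(3.61×10⁴)² + (1.602×10⁻¹⁹)(1.17×10⁴)(0.109) ≈ 4.327×10⁻¹⁸ J + 2.043×10⁻¹⁶ J ≈ 2.086×10⁻¹⁶ J.
v_f = √(2·2.086×10⁻¹⁶/6.64×10⁻²⁷) ≈ 2.51×10⁵ m/s.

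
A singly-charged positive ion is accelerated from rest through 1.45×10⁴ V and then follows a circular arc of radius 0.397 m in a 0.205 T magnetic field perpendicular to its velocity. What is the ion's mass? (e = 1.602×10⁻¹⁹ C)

Combine |q|V = ½mv² and r = mv/(|q|B): eliminate v to get m = qB²r²/(2V).
m = (1.602×10⁻¹⁹)(0.205)²(0.397)²/(2·1.45×10⁴) ≈ 3.66×10⁻²⁶ kg.

m ≈ 3.66×10⁻²⁶ kg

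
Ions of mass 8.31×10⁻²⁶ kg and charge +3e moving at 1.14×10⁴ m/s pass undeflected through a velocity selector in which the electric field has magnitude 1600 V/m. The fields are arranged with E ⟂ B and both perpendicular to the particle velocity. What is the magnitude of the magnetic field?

B = 0.140 T

Balance of forces in the selector: qE = qvB ⇒ B = E/v.
B = 1600/1.14×10⁴ = 0.140 T.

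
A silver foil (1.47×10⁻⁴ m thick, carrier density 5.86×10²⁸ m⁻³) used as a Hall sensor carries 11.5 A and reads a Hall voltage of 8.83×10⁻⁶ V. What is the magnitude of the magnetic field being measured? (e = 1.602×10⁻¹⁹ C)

B ≈ 1.06 T

From V_H = IB/(n e t), B = V_H n e t / I.
B = (8.83×10⁻⁶)(5.86×10²⁸)(1.602×10⁻¹⁹)(1.47×10⁻⁴)/11.5 ≈ 1.06 T.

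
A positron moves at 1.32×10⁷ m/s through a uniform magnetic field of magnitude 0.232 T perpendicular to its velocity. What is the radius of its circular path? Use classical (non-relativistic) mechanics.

The magnetic force provides the centripetal force: |q|vB = mv²/r.
r = mv/(|q|B) = (9.109×10⁻³¹)(1.32×10⁷)/((1.602×10⁻¹⁹)(0.232)) ≈ 3.24×10⁻⁴ m.

r ≈ 3.24×10⁻⁴ m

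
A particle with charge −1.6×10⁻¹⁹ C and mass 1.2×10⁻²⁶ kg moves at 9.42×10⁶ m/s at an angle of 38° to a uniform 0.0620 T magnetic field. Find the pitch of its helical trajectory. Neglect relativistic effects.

p ≈ 56.4 m

v∥ = v cosθ = 9.42×10⁶·cos38° ≈ 7.423×10⁶ m/s.
T = 2πm/(|q|B) = 2π(1.2×10⁻²⁶)/((1.6×10⁻¹⁹)(0.0620)) ≈ 7.601×10⁻⁶ s.
pitch = v∥ T = (7.423×10⁶)(7.601×10⁻⁶) ≈ 56.4 m.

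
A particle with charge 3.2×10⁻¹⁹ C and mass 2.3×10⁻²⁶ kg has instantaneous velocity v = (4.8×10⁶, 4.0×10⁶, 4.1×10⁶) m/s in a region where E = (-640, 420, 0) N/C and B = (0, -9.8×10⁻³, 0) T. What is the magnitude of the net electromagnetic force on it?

|F| ≈ 1.97×10⁻¹⁴ N

v×B = (4.02×10⁴, 0, -4.70×10⁴) N/C.
E + v×B = (3.95×10⁴, 420, -4.70×10⁴) N/C.
F = q(E + v×B) = (3.2×10⁻¹⁹ C)·(3.95×10⁴, 420, -4.70×10⁴) = (1.27×10⁻¹⁴, 1.34×10⁻¹⁶, -1.51×10⁻¹⁴) N.
|F| = 1.97×10⁻¹⁴ N.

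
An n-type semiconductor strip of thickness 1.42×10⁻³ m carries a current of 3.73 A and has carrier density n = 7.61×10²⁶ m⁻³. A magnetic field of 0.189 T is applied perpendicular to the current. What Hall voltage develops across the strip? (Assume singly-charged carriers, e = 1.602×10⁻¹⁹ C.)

V_H ≈ 4.07×10⁻⁶ V

V_H = IB/(n e t).
V_H = (3.73)(0.189)/((7.61×10²⁶)(1.602×10⁻¹⁹)(1.42×10⁻³)) ≈ 4.07×10⁻⁶ V.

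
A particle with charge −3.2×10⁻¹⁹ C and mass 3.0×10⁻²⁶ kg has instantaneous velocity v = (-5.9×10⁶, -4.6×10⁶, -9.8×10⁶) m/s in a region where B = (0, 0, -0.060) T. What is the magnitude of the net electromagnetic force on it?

|F| ≈ 1.44×10⁻¹³ N

v×B = (2.76×10⁵, -3.54×10⁵, 0) N/C.
F = q v×B = (−3.2×10⁻¹⁹ C)·(2.76×10⁵, -3.54×10⁵, 0) = (-8.83×10⁻¹⁴, 1.13×10⁻¹³, 0) N.
|F| = 1.44×10⁻¹³ N.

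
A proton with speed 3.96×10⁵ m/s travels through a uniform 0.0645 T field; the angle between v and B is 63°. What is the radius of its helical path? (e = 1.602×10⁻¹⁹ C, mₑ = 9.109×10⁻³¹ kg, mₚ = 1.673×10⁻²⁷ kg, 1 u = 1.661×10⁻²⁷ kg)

v⊥ = v sinθ = 3.96×10⁵·sin63° ≈ 3.528×10⁵ m/s.
r = m v⊥/(|q|B) = (1.673×10⁻²⁷)(3.528×10⁵)/((1.602×10⁻¹⁹)(0.0645)) ≈ 0.0571 m.

r ≈ 0.0571 m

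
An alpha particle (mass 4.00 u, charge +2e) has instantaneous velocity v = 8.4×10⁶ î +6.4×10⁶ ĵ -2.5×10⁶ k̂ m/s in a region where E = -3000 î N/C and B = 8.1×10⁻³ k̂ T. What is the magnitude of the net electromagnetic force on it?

|F| ≈ 2.68×10⁻¹⁴ N

v×B = (5.18×10⁴, -6.80×10⁴, 0) N/C.
E + v×B = (4.88×10⁴, -6.80×10⁴, 0) N/C.
F = q(E + v×B) = (3.204×10⁻¹⁹ C)·(4.88×10⁴, -6.80×10⁴, 0) = (1.56×10⁻¹⁴, -2.18×10⁻¹⁴, 0) N.
|F| = 2.68×10⁻¹⁴ N.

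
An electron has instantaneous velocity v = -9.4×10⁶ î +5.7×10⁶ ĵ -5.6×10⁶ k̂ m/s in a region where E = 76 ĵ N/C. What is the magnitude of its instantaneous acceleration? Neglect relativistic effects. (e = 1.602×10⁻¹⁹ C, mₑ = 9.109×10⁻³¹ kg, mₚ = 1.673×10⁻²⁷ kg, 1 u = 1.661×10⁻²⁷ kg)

|a| ≈ 1.34×10¹³ m/s²

Only an electric field acts, so F = qE = (−1.602×10⁻¹⁹ C)·(0, 76.0, 0) = (0, -1.22×10⁻¹⁷, 0) N.
|a| = |F|/m = 1.218×10⁻¹⁷/9.109×10⁻³¹ ≈ 1.34×10¹³ m/s².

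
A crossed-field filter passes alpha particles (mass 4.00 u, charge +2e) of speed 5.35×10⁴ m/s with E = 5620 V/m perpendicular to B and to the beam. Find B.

Balance of forces in the selector: qE = qvB ⇒ B = E/v.
B = 5620/5.35×10⁴ = 0.105 T.

B = 0.105 T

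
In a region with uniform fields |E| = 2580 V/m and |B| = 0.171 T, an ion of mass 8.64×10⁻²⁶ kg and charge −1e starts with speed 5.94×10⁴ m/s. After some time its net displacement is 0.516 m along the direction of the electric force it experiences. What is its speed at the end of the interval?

v_f ≈ 9.20×10⁴ m/s

B does no work; ΔKE = |q|E d.
½mv_f² = ½mv₀² + |q|Ed = ½(8.64×10⁻²⁶)(5.94×10⁴)² + (1.602×10⁻¹⁹)(2580)(0.516) ≈ 1.524×10⁻¹⁶ J + 2.133×10⁻¹⁶ J ≈ 3.657×10⁻¹⁶ J.
v_f = √(2·3.657×10⁻¹⁶/8.64×10⁻²⁶) ≈ 9.20×10⁴ m/s.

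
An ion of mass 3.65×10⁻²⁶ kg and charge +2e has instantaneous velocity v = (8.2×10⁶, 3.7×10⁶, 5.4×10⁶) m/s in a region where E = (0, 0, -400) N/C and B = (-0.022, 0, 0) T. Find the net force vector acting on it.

F ≈ (0, -3.81×10⁻¹⁴, 2.60×10⁻¹⁴) N

v×B = (0, -1.19×10⁵, 8.14×10⁴) N/C.
E + v×B = (0, -1.19×10⁵, 8.10×10⁴) N/C.
F = q(E + v×B) = (3.204×10⁻¹⁹ C)·(0, -1.19×10⁵, 8.10×10⁴) = (0, -3.81×10⁻¹⁴, 2.60×10⁻¹⁴) N.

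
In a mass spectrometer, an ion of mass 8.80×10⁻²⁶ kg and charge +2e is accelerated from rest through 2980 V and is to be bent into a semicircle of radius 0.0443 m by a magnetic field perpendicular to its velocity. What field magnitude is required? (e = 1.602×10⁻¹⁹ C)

v = √(2|q|V/m) = √(2·3.204×10⁻¹⁹·2980/8.80×10⁻²⁶) ≈ 1.473×10⁵ m/s.
B = mv/(|q|r) = (8.80×10⁻²⁶)(1.473×10⁵)/((3.204×10⁻¹⁹)(0.0443)) ≈ 0.913 T.

B ≈ 0.913 T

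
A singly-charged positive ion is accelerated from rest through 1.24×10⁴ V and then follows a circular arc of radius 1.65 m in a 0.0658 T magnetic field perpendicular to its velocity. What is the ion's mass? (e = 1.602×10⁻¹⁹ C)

Combine |q|V = ½mv² and r = mv/(|q|B): eliminate v to get m = qB²r²/(2V).
m = (1.602×10⁻¹⁹)(0.0658)²(1.65)²/(2·1.24×10⁴) ≈ 7.61×10⁻²⁶ kg.

m ≈ 7.61×10⁻²⁶ kg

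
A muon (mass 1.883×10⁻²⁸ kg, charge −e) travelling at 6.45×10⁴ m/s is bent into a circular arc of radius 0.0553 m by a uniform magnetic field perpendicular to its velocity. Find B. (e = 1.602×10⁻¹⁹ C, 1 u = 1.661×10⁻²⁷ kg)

B ≈ 1.37×10⁻³ T

From |q|vB = mv²/r, B = mv/(|q|r).
B = (1.883×10⁻²⁸)(6.45×10⁴)/((1.602×10⁻¹⁹)(0.0553)) ≈ 1.37×10⁻³ T.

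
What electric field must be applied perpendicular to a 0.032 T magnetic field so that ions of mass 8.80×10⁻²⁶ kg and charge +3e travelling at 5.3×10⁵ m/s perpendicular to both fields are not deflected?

For straight-line motion qE = qvB, so E = vB.
E = 5.3×10⁵ × 0.032 = 1.7×10⁴ V/m.

E = 1.7×10⁴ V/m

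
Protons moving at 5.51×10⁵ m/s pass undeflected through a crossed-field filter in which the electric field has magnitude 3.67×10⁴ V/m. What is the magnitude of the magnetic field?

B = 0.0666 T

Balance of forces in the selector: qE = qvB ⇒ B = E/v.
B = 3.67×10⁴/5.51×10⁵ = 0.0666 T.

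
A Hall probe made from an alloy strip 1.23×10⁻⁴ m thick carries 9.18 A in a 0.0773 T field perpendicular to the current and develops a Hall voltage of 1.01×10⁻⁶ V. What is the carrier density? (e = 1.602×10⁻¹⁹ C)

n ≈ 3.57×10²⁸ m⁻³

From V_H = IB/(n e t), n = IB/(V_H e t).
n = (9.18)(0.0773)/((1.01×10⁻⁶)(1.602×10⁻¹⁹)(1.23×10⁻⁴)) ≈ 3.57×10²⁸ m⁻³.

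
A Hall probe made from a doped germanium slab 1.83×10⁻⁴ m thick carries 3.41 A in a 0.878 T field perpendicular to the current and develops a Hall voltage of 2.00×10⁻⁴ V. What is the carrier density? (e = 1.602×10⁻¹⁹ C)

From V_H = IB/(n e t), n = IB/(V_H e t).
n = (3.41)(0.878)/((2.00×10⁻⁴)(1.602×10⁻¹⁹)(1.83×10⁻⁴)) ≈ 5.11×10²⁶ m⁻³.

n ≈ 5.11×10²⁶ m⁻³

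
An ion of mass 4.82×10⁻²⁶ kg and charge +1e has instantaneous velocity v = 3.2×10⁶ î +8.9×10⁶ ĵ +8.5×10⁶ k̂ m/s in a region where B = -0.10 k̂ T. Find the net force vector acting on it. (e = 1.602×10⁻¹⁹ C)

v×B = (-8.90×10⁵, 3.20×10⁵, 0) N/C.
F = q v×B = (1.602×10⁻¹⁹ C)·(-8.90×10⁵, 3.20×10⁵, 0) = (-1.43×10⁻¹³, 5.13×10⁻¹⁴, 0) N.

F ≈ (-1.43×10⁻¹³, 5.13×10⁻¹⁴, 0) N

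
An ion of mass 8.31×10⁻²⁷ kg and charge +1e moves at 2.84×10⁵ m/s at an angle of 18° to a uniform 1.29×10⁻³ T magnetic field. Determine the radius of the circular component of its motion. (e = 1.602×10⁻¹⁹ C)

v⊥ = v sinθ = 2.84×10⁵·sin18° ≈ 8.776×10⁴ m/s.
r = m v⊥/(|q|B) = (8.31×10⁻²⁷)(8.776×10⁴)/((1.602×10⁻¹⁹)(1.29×10⁻³)) ≈ 3.53 m.

r ≈ 3.53 m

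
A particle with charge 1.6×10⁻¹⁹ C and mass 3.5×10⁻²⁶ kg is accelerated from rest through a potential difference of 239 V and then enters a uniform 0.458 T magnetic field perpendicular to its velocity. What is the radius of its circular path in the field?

Acceleration: |q|V = ½mv² ⇒ v = √(2|q|V/m) = √(2·1.6×10⁻¹⁹·239/3.5×10⁻²⁶) ≈ 4.675×10⁴ m/s.
In the field: r = mv/(|q|B) = (3.5×10⁻²⁶)(4.675×10⁴)/((1.6×10⁻¹⁹)(0.458)) ≈ 0.0223 m.

r ≈ 0.0223 m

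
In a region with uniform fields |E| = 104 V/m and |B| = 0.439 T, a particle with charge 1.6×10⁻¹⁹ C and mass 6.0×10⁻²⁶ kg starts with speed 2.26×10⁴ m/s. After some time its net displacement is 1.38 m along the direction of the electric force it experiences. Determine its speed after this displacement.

B does no work; ΔKE = |q|E d.
½mv_f² = ½mv₀² + |q|Ed = ½(6.0×10⁻²⁶)(2.26×10⁴)² + (1.6×10⁻¹⁹)(104)(1.38) ≈ 1.532×10⁻¹⁷ J + 2.296×10⁻¹⁷ J ≈ 3.829×10⁻¹⁷ J.
v_f = √(2·3.829×10⁻¹⁷/6.0×10⁻²⁶) ≈ 3.57×10⁴ m/s.

v_f ≈ 3.57×10⁴ m/s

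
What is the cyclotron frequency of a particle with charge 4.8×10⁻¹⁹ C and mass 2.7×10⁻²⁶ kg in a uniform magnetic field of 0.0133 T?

f = |q|B/(2πm).
f = (4.8×10⁻¹⁹)(0.0133)/(2π·2.7×10⁻²⁶) ≈ 3.76×10⁴ Hz.

f ≈ 3.76×10⁴ Hz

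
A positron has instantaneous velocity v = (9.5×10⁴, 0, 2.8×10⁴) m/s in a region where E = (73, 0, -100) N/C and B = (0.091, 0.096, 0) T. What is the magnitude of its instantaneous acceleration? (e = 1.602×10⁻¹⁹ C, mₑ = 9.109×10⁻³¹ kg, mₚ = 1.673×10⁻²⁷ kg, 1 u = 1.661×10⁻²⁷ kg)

v×B = (-2690, 2550, 9120) N/C.
E + v×B = (-2620, 2550, 9020) N/C.
F = q(E + v×B) = (1.602×10⁻¹⁹ C)·(-2620, 2550, 9020) = (-4.19×10⁻¹⁶, 4.08×10⁻¹⁶, 1.45×10⁻¹⁵) N.
|a| = |F|/m = 1.559×10⁻¹⁵/9.109×10⁻³¹ ≈ 1.71×10¹⁵ m/s².

|a| ≈ 1.71×10¹⁵ m/s²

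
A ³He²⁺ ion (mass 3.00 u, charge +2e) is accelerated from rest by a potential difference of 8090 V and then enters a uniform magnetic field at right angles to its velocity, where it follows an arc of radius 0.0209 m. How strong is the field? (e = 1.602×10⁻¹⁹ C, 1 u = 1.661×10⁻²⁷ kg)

B ≈ 0.759 T

v = √(2|q|V/m) = √(2·3.204×10⁻¹⁹·8090/4.983×10⁻²⁷) ≈ 1.020×10⁶ m/s.
B = mv/(|q|r) = (4.983×10⁻²⁷)(1.020×10⁶)/((3.204×10⁻¹⁹)(0.0209)) ≈ 0.759 T.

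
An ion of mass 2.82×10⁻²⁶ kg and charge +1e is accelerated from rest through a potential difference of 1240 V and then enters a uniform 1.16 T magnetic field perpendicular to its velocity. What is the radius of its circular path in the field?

r ≈ 0.0180 m

Acceleration: |q|V = ½mv² ⇒ v = √(2|q|V/m) = √(2·1.602×10⁻¹⁹·1240/2.82×10⁻²⁶) ≈ 1.187×10⁵ m/s.
In the field: r = mv/(|q|B) = (2.82×10⁻²⁶)(1.187×10⁵)/((1.602×10⁻¹⁹)(1.16)) ≈ 0.0180 m.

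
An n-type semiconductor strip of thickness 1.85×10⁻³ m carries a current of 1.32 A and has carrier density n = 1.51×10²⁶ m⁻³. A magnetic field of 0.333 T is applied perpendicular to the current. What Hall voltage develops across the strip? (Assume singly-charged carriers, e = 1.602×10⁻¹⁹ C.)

V_H ≈ 9.82×10⁻⁶ V

V_H = IB/(n e t).
V_H = (1.32)(0.333)/((1.51×10²⁶)(1.602×10⁻¹⁹)(1.85×10⁻³)) ≈ 9.82×10⁻⁶ V.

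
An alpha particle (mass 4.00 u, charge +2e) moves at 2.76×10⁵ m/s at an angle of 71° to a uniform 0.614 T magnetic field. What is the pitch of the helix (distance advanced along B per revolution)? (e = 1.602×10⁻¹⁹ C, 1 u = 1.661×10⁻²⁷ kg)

p ≈ 0.0191 m

v∥ = v cosθ = 2.76×10⁵·cos71° ≈ 8.986×10⁴ m/s.
T = 2πm/(|q|B) = 2π(6.644×10⁻²⁷)/((3.204×10⁻¹⁹)(0.614)) ≈ 2.122×10⁻⁷ s.
pitch = v∥ T = (8.986×10⁴)(2.122×10⁻⁷) ≈ 0.0191 m.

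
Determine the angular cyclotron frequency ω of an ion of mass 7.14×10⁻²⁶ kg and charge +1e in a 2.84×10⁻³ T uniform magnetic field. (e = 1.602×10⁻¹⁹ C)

ω = |q|B/m.
ω = (1.602×10⁻¹⁹)(2.84×10⁻³)/7.14×10⁻²⁶ ≈ 6370 rad/s.

ω ≈ 6370 rad/s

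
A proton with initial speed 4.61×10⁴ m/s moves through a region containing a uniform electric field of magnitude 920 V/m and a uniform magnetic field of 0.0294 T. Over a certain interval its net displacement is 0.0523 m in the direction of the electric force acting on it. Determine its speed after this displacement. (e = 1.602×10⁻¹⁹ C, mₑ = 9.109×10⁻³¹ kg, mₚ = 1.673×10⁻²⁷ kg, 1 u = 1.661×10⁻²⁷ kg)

v_f ≈ 1.06×10⁵ m/s

B does no work; ΔKE = |q|E d.
½mv_f² = ½mv₀² + |q|Ed = ½(1.673×10⁻²⁷)(4.61×10⁴)² + (1.602×10⁻¹⁹)(920)(0.0523) ≈ 1.778×10⁻¹⁸ J + 7.708×10⁻¹⁸ J ≈ 9.486×10⁻¹⁸ J.
v_f = √(2·9.486×10⁻¹⁸/1.673×10⁻²⁷) ≈ 1.06×10⁵ m/s.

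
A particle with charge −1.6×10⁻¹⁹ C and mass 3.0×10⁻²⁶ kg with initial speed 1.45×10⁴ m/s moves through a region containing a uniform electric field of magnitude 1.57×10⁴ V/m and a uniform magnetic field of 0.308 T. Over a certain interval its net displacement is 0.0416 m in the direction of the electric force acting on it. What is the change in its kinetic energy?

The magnetic force is always ⟂ v and does no work; only the electric force changes KE.
ΔKE = F_E · d = |q|E d = (1.6×10⁻¹⁹)(1.57×10⁴)(0.0416) ≈ 1.04×10⁻¹⁶ J.

ΔKE ≈ 1.04×10⁻¹⁶ J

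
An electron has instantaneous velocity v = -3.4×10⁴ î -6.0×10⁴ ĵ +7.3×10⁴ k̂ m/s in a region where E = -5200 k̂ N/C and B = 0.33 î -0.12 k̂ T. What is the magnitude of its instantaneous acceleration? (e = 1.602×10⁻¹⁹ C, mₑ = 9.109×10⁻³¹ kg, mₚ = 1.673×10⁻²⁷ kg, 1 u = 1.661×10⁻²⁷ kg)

|a| ≈ 4.54×10¹⁵ m/s²

v×B = (7200, 2.00×10⁴, 1.98×10⁴) N/C.
E + v×B = (7200, 2.00×10⁴, 1.46×10⁴) N/C.
F = q(E + v×B) = (−1.602×10⁻¹⁹ C)·(7200, 2.00×10⁴, 1.46×10⁴) = (-1.15×10⁻¹⁵, -3.21×10⁻¹⁵, -2.34×10⁻¹⁵) N.
|a| = |F|/m = 4.132×10⁻¹⁵/9.109×10⁻³¹ ≈ 4.54×10¹⁵ m/s².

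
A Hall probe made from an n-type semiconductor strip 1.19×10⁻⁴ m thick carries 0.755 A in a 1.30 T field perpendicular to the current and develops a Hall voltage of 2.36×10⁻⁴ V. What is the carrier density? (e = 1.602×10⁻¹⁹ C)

n ≈ 2.18×10²⁶ m⁻³

From V_H = IB/(n e t), n = IB/(V_H e t).
n = (0.755)(1.30)/((2.36×10⁻⁴)(1.602×10⁻¹⁹)(1.19×10⁻⁴)) ≈ 2.18×10²⁶ m⁻³.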